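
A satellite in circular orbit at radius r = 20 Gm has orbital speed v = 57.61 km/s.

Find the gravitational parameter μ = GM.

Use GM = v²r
r = 20 Gm = 2 × 10^10 m
v = 57.61 km/s = 57610 m/s
v² = 3.31891 × 10^9 m²/s²
GM = v²r = 3.31891 × 10^9 × 2 × 10^10 = 6.63782 × 10^19 m³/s²
GM ≈ 6.638 × 10^19 m³/s²

Final answer: GM = 6.638 × 10^19 m³/s²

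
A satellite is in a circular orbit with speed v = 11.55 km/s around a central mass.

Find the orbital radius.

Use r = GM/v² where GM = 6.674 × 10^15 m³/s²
v = 11.55 km/s = 11550 m/s
GM = 6.674 × 10^15 m³/s²
v² = 1.33402 × 10^8 m²/s²
r = GM/v² = (6.674 × 10^15) / (1.33402 × 10^8) = 5.0029 × 10^7 m ≈ 50.03 Mm

Final answer: 50.03 Mm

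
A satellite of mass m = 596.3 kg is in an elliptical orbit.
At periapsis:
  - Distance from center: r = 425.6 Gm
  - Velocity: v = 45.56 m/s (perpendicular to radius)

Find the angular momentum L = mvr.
r = 425.6 Gm = 4.256 × 10^11 m
v = 45.56 m/s
vr = 45.56 × 4.256 × 10^11 = 1.93903 × 10^13 m²/s
L = m × vr = 596.3 × 1.93903 × 10^13 = 1.15625 × 10^16 kg·m²/s ≈ 1.156 × 10^16 kg·m²/s

Final answer: L = 1.156 × 10^16 kg·m²/s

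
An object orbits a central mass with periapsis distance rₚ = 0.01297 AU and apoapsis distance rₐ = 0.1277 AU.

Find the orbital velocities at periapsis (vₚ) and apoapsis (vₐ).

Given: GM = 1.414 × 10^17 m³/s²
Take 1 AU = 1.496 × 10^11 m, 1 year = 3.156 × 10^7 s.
rₚ = 0.01297 AU = 1.94031 × 10^9 m
rₐ = 0.1277 AU = 1.91039 × 10^10 m
GM = 1.414 × 10^17 m³/s²
a = (rₚ + rₐ)/2 = 1.05221 × 10^10 m
Vis-viva: v² = GM (2/r − 1/a)
vₚ² = 1.414 × 10^17 × (1.03076 × 10^-9 − 9.50379 × 10^-11) = 1.32311 × 10^8 m²/s²
vₚ = 11502.7 m/s ≈ 2.427 AU/year
vₐ² = 1.414 × 10^17 × (1.04691 × 10^-10 − 9.50379 × 10^-11) = 1.36488 × 10^6 m²/s²
vₐ = 1168.28 m/s ≈ 0.2465 AU/year

Final answer: vₚ = 2.427 AU/year, vₐ = 0.2465 AU/year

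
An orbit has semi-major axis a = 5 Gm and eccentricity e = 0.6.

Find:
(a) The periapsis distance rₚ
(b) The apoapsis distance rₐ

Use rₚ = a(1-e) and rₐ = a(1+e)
a = 5 Gm = 5 × 10^9 m
e = 0.6:  1 − e = 0.4,  1 + e = 1.6
(a) rₚ = a(1 − e) = 5 × 10^9 m × 0.4 = 2 × 10^9 m ≈ 2 Gm
(b) rₐ = a(1 + e) = 5 × 10^9 m × 1.6 = 8 × 10^9 m ≈ 8 Gm

Final answer:
(a) rₚ = 2 Gm
(b) rₐ = 8 Gm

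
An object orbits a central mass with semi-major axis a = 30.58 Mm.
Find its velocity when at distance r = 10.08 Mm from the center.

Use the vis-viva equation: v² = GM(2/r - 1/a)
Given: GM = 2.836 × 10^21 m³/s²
a = 30.58 Mm = 3.058 × 10^7 m
r = 10.08 Mm = 1.008 × 10^7 m
GM = 2.836 × 10^21 m³/s²
2/r − 1/a = 1.98413 × 10^-7 − 3.27011 × 10^-8 = 1.65712 × 10^-7 m⁻¹
v² = GM (2/r − 1/a) = 4.69958 × 10^14 m²/s²
v = 2.16785 × 10^7 m/s ≈ 2.168 × 10^4 km/s

Final answer: 2.168 × 10^4 km/s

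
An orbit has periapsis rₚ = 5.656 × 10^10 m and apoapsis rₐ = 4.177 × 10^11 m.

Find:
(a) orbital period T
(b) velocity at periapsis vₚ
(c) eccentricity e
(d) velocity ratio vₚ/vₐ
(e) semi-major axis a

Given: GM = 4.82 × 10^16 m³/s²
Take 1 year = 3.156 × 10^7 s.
rₚ = 5.656 × 10^10 m
rₐ = 4.177 × 10^11 m
GM = 4.82 × 10^16 m³/s²
a = (rₚ + rₐ)/2 = 2.3713 × 10^11 m
e = (rₐ − rₚ)/(rₐ + rₚ) = (3.6114 × 10^11) / (4.7426 × 10^11) = 0.761481
(a) a³ = 1.3334 × 10^34 m³;  T = 2π √(a³/GM) = 2π × 5.25964 × 10^8 s = 3.30473 × 10^9 s ≈ 104.7 years
(b) vₚ² = GM (2/rₚ − 1/a) = 4.82 × 10^16 × (3.53607 × 10^-11 − 4.2171 × 10^-12) = 1.50112 × 10^6 m²/s²;  vₚ = 1225.2 m/s ≈ 1.225 km/s
(c) e = 0.761481 ≈ 0.7615
(d) vₚ/vₐ = rₐ/rₚ (angular momentum) = (4.177 × 10^11) / (5.656 × 10^10) = 7.38508 ≈ 7.385
(e) a = 2.3713 × 10^11 m ≈ 2.371 × 10^11 m

Final answer:
(a) orbital period T = 104.7 years
(b) velocity at periapsis vₚ = 1.225 km/s
(c) eccentricity e = 0.7615
(d) velocity ratio vₚ/vₐ = 7.385
(e) semi-major axis a = 2.371 × 10^11 m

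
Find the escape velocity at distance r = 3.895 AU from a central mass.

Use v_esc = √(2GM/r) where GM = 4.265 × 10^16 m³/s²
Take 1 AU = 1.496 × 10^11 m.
r = 3.895 AU = 5.82692 × 10^11 m
GM = 4.265 × 10^16 m³/s²
2GM/r = 2 × (4.265 × 10^16) / (5.82692 × 10^11) = 146390 m²/s²
v_esc = √(2GM/r) = 382.609 m/s ≈ 382.6 m/s

Final answer: 382.6 m/s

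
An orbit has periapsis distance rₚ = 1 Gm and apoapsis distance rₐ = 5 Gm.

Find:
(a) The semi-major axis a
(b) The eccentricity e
rₚ = 1 Gm = 1 × 10^9 m
rₐ = 5 Gm = 5 × 10^9 m
(a) a = (rₚ + rₐ)/2 = 3 × 10^9 m ≈ 3 Gm
(b) e = (rₐ − rₚ)/(rₐ + rₚ) = (4 × 10^9) / (6 × 10^9) = 0.666667

Final answer:
(a) a = 3 Gm
(b) e = 0.6667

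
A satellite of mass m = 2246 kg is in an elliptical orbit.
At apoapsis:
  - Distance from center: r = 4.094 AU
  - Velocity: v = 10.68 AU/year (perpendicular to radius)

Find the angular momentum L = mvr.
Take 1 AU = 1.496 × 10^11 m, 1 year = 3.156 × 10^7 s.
r = 4.094 AU = 6.12462 × 10^11 m
v = 10.68 AU/year = 50625.1 m/s
vr = 50625.1 × 6.12462 × 10^11 = 3.1006 × 10^16 m²/s
L = m × vr = 2246 × 3.1006 × 10^16 = 6.96394 × 10^19 kg·m²/s ≈ 6.964 × 10^19 kg·m²/s

Final answer: L = 6.964 × 10^19 kg·m²/s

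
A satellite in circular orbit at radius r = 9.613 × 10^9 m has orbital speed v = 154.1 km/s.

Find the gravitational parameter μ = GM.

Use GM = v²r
r = 9.613 × 10^9 m
v = 154.1 km/s = 154100 m/s
v² = 2.37468 × 10^10 m²/s²
GM = v²r = 2.37468 × 10^10 × 9.613 × 10^9 = 2.28278 × 10^20 m³/s²
GM ≈ 2.283 × 10^20 m³/s²

Final answer: GM = 2.283 × 10^20 m³/s²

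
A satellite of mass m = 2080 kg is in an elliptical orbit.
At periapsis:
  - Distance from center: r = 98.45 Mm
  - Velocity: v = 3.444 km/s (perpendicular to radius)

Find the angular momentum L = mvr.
r = 98.45 Mm = 9.845 × 10^7 m
v = 3.444 km/s = 3444 m/s
vr = 3444 × 9.845 × 10^7 = 3.39062 × 10^11 m²/s
L = m × vr = 2080 × 3.39062 × 10^11 = 7.05249 × 10^14 kg·m²/s ≈ 7.052 × 10^14 kg·m²/s

Final answer: L = 7.052 × 10^14 kg·m²/s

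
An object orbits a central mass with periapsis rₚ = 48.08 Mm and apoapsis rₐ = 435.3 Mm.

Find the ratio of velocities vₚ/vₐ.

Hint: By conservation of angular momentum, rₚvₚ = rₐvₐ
rₚ = 48.08 Mm = 4.808 × 10^7 m
rₐ = 435.3 Mm = 4.353 × 10^8 m
rₚvₚ = rₐvₐ  ⇒  vₚ/vₐ = rₐ/rₚ
vₚ/vₐ = (4.353 × 10^8) / (4.808 × 10^7) = 9.05366

Final answer: vₚ/vₐ = 9.054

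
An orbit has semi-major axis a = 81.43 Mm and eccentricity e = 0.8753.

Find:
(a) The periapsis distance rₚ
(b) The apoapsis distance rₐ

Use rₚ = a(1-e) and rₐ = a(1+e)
a = 81.43 Mm = 8.143 × 10^7 m
e = 0.8753:  1 − e = 0.1247,  1 + e = 1.8753
(a) rₚ = a(1 − e) = 8.143 × 10^7 m × 0.1247 = 1.01543 × 10^7 m ≈ 10.15 Mm
(b) rₐ = a(1 + e) = 8.143 × 10^7 m × 1.8753 = 1.52706 × 10^8 m ≈ 152.7 Mm

Final answer:
(a) rₚ = 10.15 Mm
(b) rₐ = 152.7 Mm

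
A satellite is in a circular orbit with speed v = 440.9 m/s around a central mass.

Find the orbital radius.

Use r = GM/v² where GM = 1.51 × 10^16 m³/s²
v = 440.9 m/s
GM = 1.51 × 10^16 m³/s²
v² = 194393 m²/s²
r = GM/v² = (1.51 × 10^16) / 194393 = 7.76778 × 10^10 m ≈ 77.68 Gm

Final answer: 77.68 Gm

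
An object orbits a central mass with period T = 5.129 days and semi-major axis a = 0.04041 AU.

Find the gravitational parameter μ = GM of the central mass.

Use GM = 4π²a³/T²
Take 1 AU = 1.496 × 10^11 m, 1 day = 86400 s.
T = 5.129 days = 443146 s
a = 0.04041 AU = 6.04534 × 10^9 m
a³ = 2.20933 × 10^29 m³
T² = 1.96378 × 10^11 s²
GM = 4π² × (2.20933 × 10^29) / (1.96378 × 10^11) = 4.44148 × 10^19 m³/s²
GM ≈ 4.441 × 10^19 m³/s²

Final answer: GM = 4.441 × 10^19 m³/s²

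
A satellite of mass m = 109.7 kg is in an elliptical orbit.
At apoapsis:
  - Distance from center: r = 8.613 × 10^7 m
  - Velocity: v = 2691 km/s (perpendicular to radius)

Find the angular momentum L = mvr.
r = 8.613 × 10^7 m
v = 2691 km/s = 2.691 × 10^6 m/s
vr = 2.691 × 10^6 × 8.613 × 10^7 = 2.31776 × 10^14 m²/s
L = m × vr = 109.7 × 2.31776 × 10^14 = 2.54258 × 10^16 kg·m²/s ≈ 2.543 × 10^16 kg·m²/s

Final answer: L = 2.543 × 10^16 kg·m²/s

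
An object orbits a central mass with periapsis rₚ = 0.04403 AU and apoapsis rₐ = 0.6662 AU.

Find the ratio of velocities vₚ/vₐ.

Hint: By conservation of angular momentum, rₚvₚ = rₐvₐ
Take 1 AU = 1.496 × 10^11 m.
rₚ = 0.04403 AU = 6.58689 × 10^9 m
rₐ = 0.6662 AU = 9.96635 × 10^10 m
rₚvₚ = rₐvₐ  ⇒  vₚ/vₐ = rₐ/rₚ
vₚ/vₐ = (9.96635 × 10^10) / (6.58689 × 10^9) = 15.1306

Final answer: vₚ/vₐ = 15.13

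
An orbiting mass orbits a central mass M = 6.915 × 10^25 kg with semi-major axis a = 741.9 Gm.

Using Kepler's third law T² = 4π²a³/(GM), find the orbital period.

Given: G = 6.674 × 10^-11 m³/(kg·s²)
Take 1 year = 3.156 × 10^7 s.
M = 6.915 × 10^25 kg
GM = G × M = 6.674 × 10^-11 × 6.915 × 10^25 = 4.61507 × 10^15 m³/s²
a = 741.9 Gm = 7.419 × 10^11 m
a³ = 4.08353 × 10^35 m³
T = 2π √(a³/GM) = 2π √((4.08353 × 10^35) / (4.61507 × 10^15)) = 2π × 9.40652 × 10^9 s
T = 5.91029 × 10^10 s ≈ 1873 years

Final answer: 1873 years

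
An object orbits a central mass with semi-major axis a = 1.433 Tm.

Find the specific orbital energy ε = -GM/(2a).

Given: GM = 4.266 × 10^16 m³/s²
a = 1.433 Tm = 1.433 × 10^12 m
GM = 4.266 × 10^16 m³/s²
2a = 2.866 × 10^12 m
ε = −GM/(2a) = -14884.9 J/kg ≈ -14.88 kJ/kg

Final answer: -14.88 kJ/kg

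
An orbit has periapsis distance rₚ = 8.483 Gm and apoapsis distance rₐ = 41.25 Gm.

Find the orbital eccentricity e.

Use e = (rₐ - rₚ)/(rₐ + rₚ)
rₚ = 8.483 Gm = 8.483 × 10^9 m
rₐ = 41.25 Gm = 4.125 × 10^10 m
rₐ − rₚ = 3.2767 × 10^10 m
rₐ + rₚ = 4.9733 × 10^10 m
e = (rₐ − rₚ)/(rₐ + rₚ) = 0.658858

Final answer: e = 0.6589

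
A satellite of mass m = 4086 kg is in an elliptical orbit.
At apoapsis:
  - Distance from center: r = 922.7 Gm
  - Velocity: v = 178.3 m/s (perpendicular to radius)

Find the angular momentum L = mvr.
r = 922.7 Gm = 9.227 × 10^11 m
v = 178.3 m/s
vr = 178.3 × 9.227 × 10^11 = 1.64517 × 10^14 m²/s
L = m × vr = 4086 × 1.64517 × 10^14 = 6.72218 × 10^17 kg·m²/s ≈ 6.722 × 10^17 kg·m²/s

Final answer: L = 6.722 × 10^17 kg·m²/s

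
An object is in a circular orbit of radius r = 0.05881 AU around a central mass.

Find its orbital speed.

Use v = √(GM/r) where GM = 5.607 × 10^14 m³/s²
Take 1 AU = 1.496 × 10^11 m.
r = 0.05881 AU = 8.79798 × 10^9 m
GM = 5.607 × 10^14 m³/s²
GM/r = (5.607 × 10^14) / (8.79798 × 10^9) = 63730.6 m²/s²
v = √(GM/r) = 252.449 m/s ≈ 252.4 m/s

Final answer: 252.4 m/s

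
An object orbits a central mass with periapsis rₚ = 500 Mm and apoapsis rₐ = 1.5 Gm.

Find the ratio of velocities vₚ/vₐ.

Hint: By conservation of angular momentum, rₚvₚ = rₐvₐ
rₚ = 500 Mm = 5 × 10^8 m
rₐ = 1.5 Gm = 1.5 × 10^9 m
rₚvₚ = rₐvₐ  ⇒  vₚ/vₐ = rₐ/rₚ
vₚ/vₐ = (1.5 × 10^9) / (5 × 10^8) = 3

Final answer: vₚ/vₐ = 3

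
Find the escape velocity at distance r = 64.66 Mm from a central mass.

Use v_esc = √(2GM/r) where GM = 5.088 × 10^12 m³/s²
r = 64.66 Mm = 6.466 × 10^7 m
GM = 5.088 × 10^12 m³/s²
2GM/r = 2 × (5.088 × 10^12) / (6.466 × 10^7) = 157377 m²/s²
v_esc = √(2GM/r) = 396.708 m/s ≈ 396.7 m/s

Final answer: 396.7 m/s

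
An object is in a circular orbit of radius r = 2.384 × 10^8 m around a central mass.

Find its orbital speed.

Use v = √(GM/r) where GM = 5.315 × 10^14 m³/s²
r = 2.384 × 10^8 m
GM = 5.315 × 10^14 m³/s²
GM/r = (5.315 × 10^14) / (2.384 × 10^8) = 2.22945 × 10^6 m²/s²
v = √(GM/r) = 1493.13 m/s ≈ 1.493 km/s

Final answer: 1.493 km/s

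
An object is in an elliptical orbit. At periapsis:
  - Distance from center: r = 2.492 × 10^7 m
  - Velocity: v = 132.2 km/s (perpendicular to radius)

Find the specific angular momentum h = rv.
r = 2.492 × 10^7 m
v = 132.2 km/s = 132200 m/s
h = rv = 2.492 × 10^7 × 132200 = 3.29442 × 10^12 m²/s ≈ 3.294 × 10^12 m²/s

Final answer: h = 3.294 × 10^12 m²/s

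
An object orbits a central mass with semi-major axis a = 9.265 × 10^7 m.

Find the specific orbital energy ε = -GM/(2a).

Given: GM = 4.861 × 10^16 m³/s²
a = 9.265 × 10^7 m
GM = 4.861 × 10^16 m³/s²
2a = 1.853 × 10^8 m
ε = −GM/(2a) = -2.62331 × 10^8 J/kg ≈ -262.3 MJ/kg

Final answer: -262.3 MJ/kg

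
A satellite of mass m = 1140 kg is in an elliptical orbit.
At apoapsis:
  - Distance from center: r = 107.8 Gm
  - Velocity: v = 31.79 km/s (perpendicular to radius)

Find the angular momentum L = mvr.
r = 107.8 Gm = 1.078 × 10^11 m
v = 31.79 km/s = 31790 m/s
vr = 31790 × 1.078 × 10^11 = 3.42696 × 10^15 m²/s
L = m × vr = 1140 × 3.42696 × 10^15 = 3.90674 × 10^18 kg·m²/s ≈ 3.907 × 10^18 kg·m²/s

Final answer: L = 3.907 × 10^18 kg·m²/s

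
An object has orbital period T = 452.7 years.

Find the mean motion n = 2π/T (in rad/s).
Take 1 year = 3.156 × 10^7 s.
T = 452.7 years = 1.42872 × 10^10 s
n = 2π / (1.42872 × 10^10 s) = 4.39777 × 10^-10 rad/s ≈ 4.398 × 10^-10 rad/s

Final answer: n = 4.398 × 10^-10 rad/s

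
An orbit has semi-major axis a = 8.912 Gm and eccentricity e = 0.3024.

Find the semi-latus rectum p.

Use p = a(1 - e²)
a = 8.912 Gm = 8.912 × 10^9 m
e = 0.3024,  e² = 0.0914458,  1 − e² = 0.908554
p = a(1 − e²) = 8.912 × 10^9 m × 0.908554 = 8.09704 × 10^9 m ≈ 8.097 Gm

Final answer: p = 8.097 Gm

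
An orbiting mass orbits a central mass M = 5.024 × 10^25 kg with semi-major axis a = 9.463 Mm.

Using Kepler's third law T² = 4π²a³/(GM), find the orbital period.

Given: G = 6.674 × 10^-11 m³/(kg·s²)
M = 5.024 × 10^25 kg
GM = G × M = 6.674 × 10^-11 × 5.024 × 10^25 = 3.35302 × 10^15 m³/s²
a = 9.463 Mm = 9.463 × 10^6 m
a³ = 8.47396 × 10^20 m³
T = 2π √(a³/GM) = 2π √((8.47396 × 10^20) / (3.35302 × 10^15)) = 2π × 502.719 s
T = 3158.68 s ≈ 52.64 minutes

Final answer: 52.64 minutes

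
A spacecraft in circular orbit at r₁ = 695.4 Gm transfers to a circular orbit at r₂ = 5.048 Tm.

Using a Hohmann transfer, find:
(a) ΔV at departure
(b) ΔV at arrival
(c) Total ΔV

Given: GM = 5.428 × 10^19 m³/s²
r₁ = 695.4 Gm = 6.954 × 10^11 m
r₂ = 5.048 Tm = 5.048 × 10^12 m
GM = 5.428 × 10^19 m³/s²
Transfer ellipse: a_t = (r₁ + r₂)/2 = 2.8717 × 10^12 m
Circular speed at r₁: v₁ = √(GM/r₁) = 8834.92 m/s
Transfer speed at r₁ (periapsis): v₁ₜ = √(GM(2/r₁ − 1/a_t)) = 11713.7 m/s
(a) ΔV₁ = v₁ₜ − v₁ = 2878.74 m/s ≈ 2.879 km/s
Circular speed at r₂: v₂ = √(GM/r₂) = 3279.14 m/s
Transfer speed at r₂ (apoapsis): v₂ₜ = √(GM(2/r₂ − 1/a_t)) = 1613.65 m/s
(b) ΔV₂ = v₂ − v₂ₜ = 1665.5 m/s ≈ 1.665 km/s
(c) ΔV_total = ΔV₁ + ΔV₂ = 4544.24 m/s ≈ 4.544 km/s

Final answer:
(a) ΔV₁ = 2.879 km/s
(b) ΔV₂ = 1.665 km/s
(c) ΔV_total = 4.544 km/s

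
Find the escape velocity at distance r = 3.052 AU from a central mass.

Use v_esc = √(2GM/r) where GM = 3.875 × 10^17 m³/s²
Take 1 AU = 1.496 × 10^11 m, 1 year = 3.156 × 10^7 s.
r = 3.052 AU = 4.56579 × 10^11 m
GM = 3.875 × 10^17 m³/s²
2GM/r = 2 × (3.875 × 10^17) / (4.56579 × 10^11) = 1.69741 × 10^6 m²/s²
v_esc = √(2GM/r) = 1302.85 m/s ≈ 0.2749 AU/year

Final answer: 0.2749 AU/year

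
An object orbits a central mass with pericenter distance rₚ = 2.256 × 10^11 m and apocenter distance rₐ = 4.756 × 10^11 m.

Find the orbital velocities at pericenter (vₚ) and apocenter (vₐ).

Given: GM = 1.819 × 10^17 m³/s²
rₚ = 2.256 × 10^11 m
rₐ = 4.756 × 10^11 m
GM = 1.819 × 10^17 m³/s²
a = (rₚ + rₐ)/2 = 3.506 × 10^11 m
Vis-viva: v² = GM (2/r − 1/a)
vₚ² = 1.819 × 10^17 × (8.86525 × 10^-12 − 2.85225 × 10^-12) = 1.09376 × 10^6 m²/s²
vₚ = 1045.83 m/s ≈ 1.046 km/s
vₐ² = 1.819 × 10^17 × (4.20521 × 10^-12 − 2.85225 × 10^-12) = 246104 m²/s²
vₐ = 496.088 m/s ≈ 496.1 m/s

Final answer: vₚ = 1.046 km/s, vₐ = 496.1 m/s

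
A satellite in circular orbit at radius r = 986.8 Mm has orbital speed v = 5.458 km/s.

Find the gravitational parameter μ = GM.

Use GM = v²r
r = 986.8 Mm = 9.868 × 10^8 m
v = 5.458 km/s = 5458 m/s
v² = 2.97898 × 10^7 m²/s²
GM = v²r = 2.97898 × 10^7 × 9.868 × 10^8 = 2.93965 × 10^16 m³/s²
GM ≈ 2.94 × 10^16 m³/s²

Final answer: GM = 2.94 × 10^16 m³/s²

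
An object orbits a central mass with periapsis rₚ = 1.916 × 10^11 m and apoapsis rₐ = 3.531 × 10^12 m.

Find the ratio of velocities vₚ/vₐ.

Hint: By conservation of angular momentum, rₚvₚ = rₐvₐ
rₚ = 1.916 × 10^11 m
rₐ = 3.531 × 10^12 m
rₚvₚ = rₐvₐ  ⇒  vₚ/vₐ = rₐ/rₚ
vₚ/vₐ = (3.531 × 10^12) / (1.916 × 10^11) = 18.429

Final answer: vₚ/vₐ = 18.43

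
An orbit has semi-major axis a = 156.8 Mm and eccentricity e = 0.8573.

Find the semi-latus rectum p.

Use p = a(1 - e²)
a = 156.8 Mm = 1.568 × 10^8 m
e = 0.8573,  e² = 0.734963,  1 − e² = 0.265037
p = a(1 − e²) = 1.568 × 10^8 m × 0.265037 = 4.15578 × 10^7 m ≈ 41.56 Mm

Final answer: p = 41.56 Mm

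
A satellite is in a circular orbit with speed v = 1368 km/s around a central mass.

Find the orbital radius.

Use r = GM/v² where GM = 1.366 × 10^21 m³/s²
v = 1368 km/s = 1.368 × 10^6 m/s
GM = 1.366 × 10^21 m³/s²
v² = 1.87142 × 10^12 m²/s²
r = GM/v² = (1.366 × 10^21) / (1.87142 × 10^12) = 7.29925 × 10^8 m ≈ 729.9 Mm

Final answer: 729.9 Mm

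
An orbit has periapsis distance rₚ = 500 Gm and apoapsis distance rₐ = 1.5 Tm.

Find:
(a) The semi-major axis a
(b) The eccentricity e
rₚ = 500 Gm = 5 × 10^11 m
rₐ = 1.5 Tm = 1.5 × 10^12 m
(a) a = (rₚ + rₐ)/2 = 1 × 10^12 m ≈ 1 Tm
(b) e = (rₐ − rₚ)/(rₐ + rₚ) = (1 × 10^12) / (2 × 10^12) = 0.5

Final answer:
(a) a = 1 Tm
(b) e = 0.5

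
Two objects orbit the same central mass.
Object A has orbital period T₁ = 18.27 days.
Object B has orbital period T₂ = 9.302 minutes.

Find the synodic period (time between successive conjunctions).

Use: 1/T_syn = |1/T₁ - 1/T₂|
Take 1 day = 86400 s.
T₁ = 18.27 days = 1.57853 × 10^6 s
T₂ = 9.302 minutes = 558.12 s
1/T₁ = 6.33502 × 10^-7 s⁻¹
1/T₂ = 0.00179173 s⁻¹
|1/T₁ − 1/T₂| = 0.0017911 s⁻¹
T_syn = 1 / |1/T₁ − 1/T₂| = 558.317 s ≈ 9.305 minutes

Final answer: T_syn = 9.305 minutes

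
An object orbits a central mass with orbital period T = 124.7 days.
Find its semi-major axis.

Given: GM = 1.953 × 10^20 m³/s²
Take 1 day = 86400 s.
T = 124.7 days = 1.07741 × 10^7 s
GM = 1.953 × 10^20 m³/s²
Kepler's third law: a³ = GM T² / (4π²)
T² = 1.16081 × 10^14 s²
a³ = (1.953 × 10^20) × (1.16081 × 10^14) / (4π²) = 5.74253 × 10^32 m³
a = (a³)^(1/3) = 8.31191 × 10^10 m ≈ 8.312 × 10^10 m

Final answer: 8.312 × 10^10 m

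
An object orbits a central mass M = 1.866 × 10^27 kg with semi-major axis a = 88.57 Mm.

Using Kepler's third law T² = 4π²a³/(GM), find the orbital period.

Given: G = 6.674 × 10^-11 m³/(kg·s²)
M = 1.866 × 10^27 kg
GM = G × M = 6.674 × 10^-11 × 1.866 × 10^27 = 1.24537 × 10^17 m³/s²
a = 88.57 Mm = 8.857 × 10^7 m
a³ = 6.948 × 10^23 m³
T = 2π √(a³/GM) = 2π √((6.948 × 10^23) / (1.24537 × 10^17)) = 2π × 2362.01 s
T = 14840.9 s ≈ 4.122 hours

Final answer: 4.122 hours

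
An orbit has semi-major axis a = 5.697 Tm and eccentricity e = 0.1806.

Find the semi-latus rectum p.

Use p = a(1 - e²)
a = 5.697 Tm = 5.697 × 10^12 m
e = 0.1806,  e² = 0.0326164,  1 − e² = 0.967384
p = a(1 − e²) = 5.697 × 10^12 m × 0.967384 = 5.51118 × 10^12 m ≈ 5.511 Tm

Final answer: p = 5.511 Tm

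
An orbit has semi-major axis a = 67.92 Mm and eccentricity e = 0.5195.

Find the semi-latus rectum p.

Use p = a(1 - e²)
a = 67.92 Mm = 6.792 × 10^7 m
e = 0.5195,  e² = 0.26988,  1 − e² = 0.73012
p = a(1 − e²) = 6.792 × 10^7 m × 0.73012 = 4.95897 × 10^7 m ≈ 49.59 Mm

Final answer: p = 49.59 Mm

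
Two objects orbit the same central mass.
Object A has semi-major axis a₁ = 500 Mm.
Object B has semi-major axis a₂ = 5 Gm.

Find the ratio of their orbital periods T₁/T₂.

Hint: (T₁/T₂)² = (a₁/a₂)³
a₁ = 500 Mm = 5 × 10^8 m
a₂ = 5 Gm = 5 × 10^9 m
a₁/a₂ = 0.1
T₁/T₂ = (a₁/a₂)^(3/2) = (0.1)^1.5 = 0.0316228

Final answer: T₁/T₂ = 0.03162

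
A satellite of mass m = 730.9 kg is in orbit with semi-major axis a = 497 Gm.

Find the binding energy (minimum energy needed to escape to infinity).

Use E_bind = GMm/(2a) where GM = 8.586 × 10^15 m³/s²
a = 497 Gm = 4.97 × 10^11 m
GM = 8.586 × 10^15 m³/s²
m = 730.9 kg
GMm = 8.586 × 10^15 × 730.9 = 6.27551 × 10^18 m³·kg/s²
2a = 9.94 × 10^11 m
E_bind = GMm/(2a) = 6.31339 × 10^6 J ≈ 6.313 MJ

Final answer: 6.313 MJ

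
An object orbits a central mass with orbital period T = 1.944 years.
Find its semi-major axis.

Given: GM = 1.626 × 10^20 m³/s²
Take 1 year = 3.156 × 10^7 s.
T = 1.944 years = 6.13526 × 10^7 s
GM = 1.626 × 10^20 m³/s²
Kepler's third law: a³ = GM T² / (4π²)
T² = 3.76415 × 10^15 s²
a³ = (1.626 × 10^20) × (3.76415 × 10^15) / (4π²) = 1.55034 × 10^34 m³
a = (a³)^(1/3) = 2.4935 × 10^11 m ≈ 249.3 Gm

Final answer: 249.3 Gm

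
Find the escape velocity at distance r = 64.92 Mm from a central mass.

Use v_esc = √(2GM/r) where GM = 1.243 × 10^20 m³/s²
r = 64.92 Mm = 6.492 × 10^7 m
GM = 1.243 × 10^20 m³/s²
2GM/r = 2 × (1.243 × 10^20) / (6.492 × 10^7) = 3.82933 × 10^12 m²/s²
v_esc = √(2GM/r) = 1.95687 × 10^6 m/s ≈ 1957 km/s

Final answer: 1957 km/s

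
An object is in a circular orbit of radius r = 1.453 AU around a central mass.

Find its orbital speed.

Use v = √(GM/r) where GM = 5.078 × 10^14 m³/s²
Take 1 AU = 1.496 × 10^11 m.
r = 1.453 AU = 2.17369 × 10^11 m
GM = 5.078 × 10^14 m³/s²
GM/r = (5.078 × 10^14) / (2.17369 × 10^11) = 2336.12 m²/s²
v = √(GM/r) = 48.3334 m/s ≈ 48.33 m/s

Final answer: 48.33 m/s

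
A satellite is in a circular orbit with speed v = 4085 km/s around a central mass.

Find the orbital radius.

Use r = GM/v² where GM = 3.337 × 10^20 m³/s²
v = 4085 km/s = 4.085 × 10^6 m/s
GM = 3.337 × 10^20 m³/s²
v² = 1.66872 × 10^13 m²/s²
r = GM/v² = (3.337 × 10^20) / (1.66872 × 10^13) = 1.99973 × 10^7 m ≈ 20 Mm

Final answer: 20 Mm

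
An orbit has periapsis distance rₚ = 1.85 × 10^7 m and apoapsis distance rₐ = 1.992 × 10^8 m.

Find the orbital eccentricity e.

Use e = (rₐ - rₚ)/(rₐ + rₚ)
rₚ = 1.85 × 10^7 m
rₐ = 1.992 × 10^8 m
rₐ − rₚ = 1.807 × 10^8 m
rₐ + rₚ = 2.177 × 10^8 m
e = (rₐ − rₚ)/(rₐ + rₚ) = 0.830041

Final answer: e = 0.83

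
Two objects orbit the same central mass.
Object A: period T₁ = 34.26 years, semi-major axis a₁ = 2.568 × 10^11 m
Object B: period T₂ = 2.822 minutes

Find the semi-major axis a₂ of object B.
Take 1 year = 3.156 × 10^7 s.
T₁ = 34.26 years = 1.08125 × 10^9 s
T₂ = 2.822 minutes = 169.32 s
a₁ = 2.568 × 10^11 m
Kepler's third law: (T₂/T₁)² = (a₂/a₁)³  ⇒  a₂ = a₁ (T₂/T₁)^(2/3)
T₂/T₁ = 1.56597 × 10^-7
(T₂/T₁)^(2/3) = 2.90529 × 10^-5
a₂ = 2.568 × 10^11 m × 2.90529 × 10^-5 = 7.46078 × 10^6 m ≈ 7.461 × 10^6 m

Final answer: a₂ = 7.461 × 10^6 m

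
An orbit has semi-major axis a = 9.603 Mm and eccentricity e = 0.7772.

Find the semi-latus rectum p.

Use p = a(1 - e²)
a = 9.603 Mm = 9.603 × 10^6 m
e = 0.7772,  e² = 0.60404,  1 − e² = 0.39596
p = a(1 − e²) = 9.603 × 10^6 m × 0.39596 = 3.80241 × 10^6 m ≈ 3.802 Mm

Final answer: p = 3.802 Mm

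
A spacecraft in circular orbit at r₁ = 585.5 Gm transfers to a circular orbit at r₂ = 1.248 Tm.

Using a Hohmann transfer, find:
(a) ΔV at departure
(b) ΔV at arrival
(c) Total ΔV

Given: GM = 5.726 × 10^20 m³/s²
r₁ = 585.5 Gm = 5.855 × 10^11 m
r₂ = 1.248 Tm = 1.248 × 10^12 m
GM = 5.726 × 10^20 m³/s²
Transfer ellipse: a_t = (r₁ + r₂)/2 = 9.1675 × 10^11 m
Circular speed at r₁: v₁ = √(GM/r₁) = 31272.5 m/s
Transfer speed at r₁ (periapsis): v₁ₜ = √(GM(2/r₁ − 1/a_t)) = 36487.5 m/s
(a) ΔV₁ = v₁ₜ − v₁ = 5215.02 m/s ≈ 5.215 km/s
Circular speed at r₂: v₂ = √(GM/r₂) = 21419.9 m/s
Transfer speed at r₂ (apoapsis): v₂ₜ = √(GM(2/r₂ − 1/a_t)) = 17118.1 m/s
(b) ΔV₂ = v₂ − v₂ₜ = 4301.81 m/s ≈ 4.302 km/s
(c) ΔV_total = ΔV₁ + ΔV₂ = 9516.84 m/s ≈ 9.517 km/s

Final answer:
(a) ΔV₁ = 5.215 km/s
(b) ΔV₂ = 4.302 km/s
(c) ΔV_total = 9.517 km/s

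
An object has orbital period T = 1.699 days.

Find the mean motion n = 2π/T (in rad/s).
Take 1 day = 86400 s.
T = 1.699 days = 146794 s
n = 2π / 146794 s = 4.28029 × 10^-5 rad/s ≈ 4.28 × 10^-5 rad/s

Final answer: n = 4.28 × 10^-5 rad/s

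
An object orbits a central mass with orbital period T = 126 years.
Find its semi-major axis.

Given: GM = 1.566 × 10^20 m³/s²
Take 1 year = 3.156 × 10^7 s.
T = 126 years = 3.97656 × 10^9 s
GM = 1.566 × 10^20 m³/s²
Kepler's third law: a³ = GM T² / (4π²)
T² = 1.5813 × 10^19 s²
a³ = (1.566 × 10^20) × (1.5813 × 10^19) / (4π²) = 6.27259 × 10^37 m³
a = (a³)^(1/3) = 3.97328 × 10^12 m ≈ 3.973 × 10^12 m

Final answer: 3.973 × 10^12 m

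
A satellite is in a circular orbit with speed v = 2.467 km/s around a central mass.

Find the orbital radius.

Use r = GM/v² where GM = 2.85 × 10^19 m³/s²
v = 2.467 km/s = 2467 m/s
GM = 2.85 × 10^19 m³/s²
v² = 6.08609 × 10^6 m²/s²
r = GM/v² = (2.85 × 10^19) / (6.08609 × 10^6) = 4.68281 × 10^12 m ≈ 4.683 × 10^12 m

Final answer: 4.683 × 10^12 m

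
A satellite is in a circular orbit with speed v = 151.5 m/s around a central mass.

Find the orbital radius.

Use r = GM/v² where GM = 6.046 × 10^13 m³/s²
v = 151.5 m/s
GM = 6.046 × 10^13 m³/s²
v² = 22952.2 m²/s²
r = GM/v² = (6.046 × 10^13) / 22952.2 = 2.63416 × 10^9 m ≈ 2.634 Gm

Final answer: 2.634 Gm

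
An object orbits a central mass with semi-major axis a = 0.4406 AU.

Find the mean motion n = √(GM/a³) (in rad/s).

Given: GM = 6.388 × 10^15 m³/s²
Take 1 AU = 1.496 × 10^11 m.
a = 0.4406 AU = 6.59138 × 10^10 m
GM = 6.388 × 10^15 m³/s²
a³ = 2.8637 × 10^32 m³
GM/a³ = (6.388 × 10^15) / (2.8637 × 10^32) = 2.23068 × 10^-17 s⁻²
n = √(GM/a³) = 4.723 × 10^-9 rad/s ≈ 4.723 × 10^-9 rad/s

Final answer: n = 4.723 × 10^-9 rad/s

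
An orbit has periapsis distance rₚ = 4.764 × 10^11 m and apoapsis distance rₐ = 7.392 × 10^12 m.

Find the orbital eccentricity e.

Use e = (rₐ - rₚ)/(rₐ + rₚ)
rₚ = 4.764 × 10^11 m
rₐ = 7.392 × 10^12 m
rₐ − rₚ = 6.9156 × 10^12 m
rₐ + rₚ = 7.8684 × 10^12 m
e = (rₐ − rₚ)/(rₐ + rₚ) = 0.878908

Final answer: e = 0.8789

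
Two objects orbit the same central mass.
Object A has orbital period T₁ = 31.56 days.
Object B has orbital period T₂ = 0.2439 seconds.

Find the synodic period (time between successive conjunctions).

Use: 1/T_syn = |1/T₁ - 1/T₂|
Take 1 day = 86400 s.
T₁ = 31.56 days = 2.72678 × 10^6 s
T₂ = 0.2439 seconds
1/T₁ = 3.66732 × 10^-7 s⁻¹
1/T₂ = 4.10004 s⁻¹
|1/T₁ − 1/T₂| = 4.10004 s⁻¹
T_syn = 1 / |1/T₁ − 1/T₂| = 0.2439 s ≈ 0.2439 seconds

Final answer: T_syn = 0.2439 seconds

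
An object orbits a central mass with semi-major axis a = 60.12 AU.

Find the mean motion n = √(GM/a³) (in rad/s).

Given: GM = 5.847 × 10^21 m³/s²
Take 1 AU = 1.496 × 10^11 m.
a = 60.12 AU = 8.99395 × 10^12 m
GM = 5.847 × 10^21 m³/s²
a³ = 7.27531 × 10^38 m³
GM/a³ = (5.847 × 10^21) / (7.27531 × 10^38) = 8.03677 × 10^-18 s⁻²
n = √(GM/a³) = 2.83492 × 10^-9 rad/s ≈ 2.835 × 10^-9 rad/s

Final answer: n = 2.835 × 10^-9 rad/s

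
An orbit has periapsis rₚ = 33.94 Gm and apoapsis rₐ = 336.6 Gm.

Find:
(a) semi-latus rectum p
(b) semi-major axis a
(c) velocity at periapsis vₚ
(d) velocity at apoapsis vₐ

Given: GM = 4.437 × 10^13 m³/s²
rₚ = 33.94 Gm = 3.394 × 10^10 m
rₐ = 336.6 Gm = 3.366 × 10^11 m
GM = 4.437 × 10^13 m³/s²
a = (rₚ + rₐ)/2 = 1.8527 × 10^11 m
e = (rₐ − rₚ)/(rₐ + rₚ) = (3.0266 × 10^11) / (3.7054 × 10^11) = 0.816808
(a) 1 − e² = 0.332825;  p = a(1 − e²) = 1.8527 × 10^11 × 0.332825 = 6.16625 × 10^10 m ≈ 61.66 Gm
(b) a = 1.8527 × 10^11 m ≈ 185.3 Gm
(c) vₚ² = GM (2/rₚ − 1/a) = 4.437 × 10^13 × (5.89275 × 10^-11 − 5.39753 × 10^-12) = 2375.13 m²/s²;  vₚ = 48.7353 m/s ≈ 48.74 m/s
(d) vₐ² = GM (2/rₐ − 1/a) = 4.437 × 10^13 × (5.94177 × 10^-12 − 5.39753 × 10^-12) = 24.148 m²/s²;  vₐ = 4.91407 m/s ≈ 4.914 m/s

Final answer:
(a) semi-latus rectum p = 61.66 Gm
(b) semi-major axis a = 185.3 Gm
(c) velocity at periapsis vₚ = 48.74 m/s
(d) velocity at apoapsis vₐ = 4.914 m/s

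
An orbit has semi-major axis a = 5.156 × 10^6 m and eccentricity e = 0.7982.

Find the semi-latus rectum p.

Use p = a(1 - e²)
a = 5.156 × 10^6 m
e = 0.7982,  e² = 0.637123,  1 − e² = 0.362877
p = a(1 − e²) = 5.156 × 10^6 m × 0.362877 = 1.87099 × 10^6 m ≈ 1.871 × 10^6 m

Final answer: p = 1.871 × 10^6 m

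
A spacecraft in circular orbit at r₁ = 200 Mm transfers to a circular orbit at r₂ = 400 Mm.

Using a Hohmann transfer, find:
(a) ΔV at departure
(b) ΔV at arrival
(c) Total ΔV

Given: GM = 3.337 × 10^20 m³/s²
r₁ = 200 Mm = 2 × 10^8 m
r₂ = 400 Mm = 4 × 10^8 m
GM = 3.337 × 10^20 m³/s²
Transfer ellipse: a_t = (r₁ + r₂)/2 = 3 × 10^8 m
Circular speed at r₁: v₁ = √(GM/r₁) = 1.2917 × 10^6 m/s
Transfer speed at r₁ (periapsis): v₁ₜ = √(GM(2/r₁ − 1/a_t)) = 1.49153 × 10^6 m/s
(a) ΔV₁ = v₁ₜ − v₁ = 199827 m/s ≈ 199.8 km/s
Circular speed at r₂: v₂ = √(GM/r₂) = 913373 m/s
Transfer speed at r₂ (apoapsis): v₂ₜ = √(GM(2/r₂ − 1/a_t)) = 745766 m/s
(b) ΔV₂ = v₂ − v₂ₜ = 167607 m/s ≈ 167.6 km/s
(c) ΔV_total = ΔV₁ + ΔV₂ = 367434 m/s ≈ 367.4 km/s

Final answer:
(a) ΔV₁ = 199.8 km/s
(b) ΔV₂ = 167.6 km/s
(c) ΔV_total = 367.4 km/s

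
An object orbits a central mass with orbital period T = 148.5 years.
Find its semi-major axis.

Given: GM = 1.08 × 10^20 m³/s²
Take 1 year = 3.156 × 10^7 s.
T = 148.5 years = 4.68666 × 10^9 s
GM = 1.08 × 10^20 m³/s²
Kepler's third law: a³ = GM T² / (4π²)
T² = 2.19648 × 10^19 s²
a³ = (1.08 × 10^20) × (2.19648 × 10^19) / (4π²) = 6.00884 × 10^37 m³
a = (a³)^(1/3) = 3.91679 × 10^12 m ≈ 3.917 Tm

Final answer: 3.917 Tm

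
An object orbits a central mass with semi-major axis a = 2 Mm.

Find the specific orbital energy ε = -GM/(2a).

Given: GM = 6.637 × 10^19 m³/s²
a = 2 Mm = 2 × 10^6 m
GM = 6.637 × 10^19 m³/s²
2a = 4 × 10^6 m
ε = −GM/(2a) = -1.65925 × 10^13 J/kg ≈ -1.659 × 10^4 GJ/kg

Final answer: -1.659 × 10^4 GJ/kg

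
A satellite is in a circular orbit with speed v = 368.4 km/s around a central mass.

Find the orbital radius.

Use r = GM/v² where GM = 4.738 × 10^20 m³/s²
v = 368.4 km/s = 368400 m/s
GM = 4.738 × 10^20 m³/s²
v² = 1.35719 × 10^11 m²/s²
r = GM/v² = (4.738 × 10^20) / (1.35719 × 10^11) = 3.49105 × 10^9 m ≈ 3.491 × 10^9 m

Final answer: 3.491 × 10^9 m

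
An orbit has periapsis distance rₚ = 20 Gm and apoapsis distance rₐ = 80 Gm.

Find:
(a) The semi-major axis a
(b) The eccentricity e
rₚ = 20 Gm = 2 × 10^10 m
rₐ = 80 Gm = 8 × 10^10 m
(a) a = (rₚ + rₐ)/2 = 5 × 10^10 m ≈ 50 Gm
(b) e = (rₐ − rₚ)/(rₐ + rₚ) = (6 × 10^10) / (1 × 10^11) = 0.6

Final answer:
(a) a = 50 Gm
(b) e = 0.6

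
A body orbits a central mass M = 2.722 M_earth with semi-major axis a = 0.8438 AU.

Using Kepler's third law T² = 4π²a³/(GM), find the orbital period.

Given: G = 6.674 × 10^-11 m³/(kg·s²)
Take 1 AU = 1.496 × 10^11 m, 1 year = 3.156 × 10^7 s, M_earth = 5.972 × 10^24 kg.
M = 2.722 M_earth = 1.62558 × 10^25 kg
GM = G × M = 6.674 × 10^-11 × 1.62558 × 10^25 = 1.08491 × 10^15 m³/s²
a = 0.8438 AU = 1.26232 × 10^11 m
a³ = 2.01147 × 10^33 m³
T = 2π √(a³/GM) = 2π √((2.01147 × 10^33) / (1.08491 × 10^15)) = 2π × 1.36163 × 10^9 s
T = 8.55538 × 10^9 s ≈ 271.1 years

Final answer: 271.1 years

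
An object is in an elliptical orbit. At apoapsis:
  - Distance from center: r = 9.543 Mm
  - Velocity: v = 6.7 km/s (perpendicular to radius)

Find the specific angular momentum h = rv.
r = 9.543 Mm = 9.543 × 10^6 m
v = 6.7 km/s = 6700 m/s
h = rv = 9.543 × 10^6 × 6700 = 6.39381 × 10^10 m²/s ≈ 6.394 × 10^10 m²/s

Final answer: h = 6.394 × 10^10 m²/s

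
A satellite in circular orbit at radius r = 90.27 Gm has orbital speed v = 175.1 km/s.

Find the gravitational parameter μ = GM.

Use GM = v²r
r = 90.27 Gm = 9.027 × 10^10 m
v = 175.1 km/s = 175100 m/s
v² = 3.066 × 10^10 m²/s²
GM = v²r = 3.066 × 10^10 × 9.027 × 10^10 = 2.76768 × 10^21 m³/s²
GM ≈ 2.768 × 10^21 m³/s²

Final answer: GM = 2.768 × 10^21 m³/s²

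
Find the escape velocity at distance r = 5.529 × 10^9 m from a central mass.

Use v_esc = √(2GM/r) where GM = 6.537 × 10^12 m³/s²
r = 5.529 × 10^9 m
GM = 6.537 × 10^12 m³/s²
2GM/r = 2 × (6.537 × 10^12) / (5.529 × 10^9) = 2364.62 m²/s²
v_esc = √(2GM/r) = 48.6274 m/s ≈ 48.63 m/s

Final answer: 48.63 m/s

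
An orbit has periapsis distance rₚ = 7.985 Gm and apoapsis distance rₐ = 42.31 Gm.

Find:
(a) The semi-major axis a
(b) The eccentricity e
rₚ = 7.985 Gm = 7.985 × 10^9 m
rₐ = 42.31 Gm = 4.231 × 10^10 m
(a) a = (rₚ + rₐ)/2 = 2.51475 × 10^10 m ≈ 25.15 Gm
(b) e = (rₐ − rₚ)/(rₐ + rₚ) = (3.4325 × 10^10) / (5.0295 × 10^10) = 0.682473

Final answer:
(a) a = 25.15 Gm
(b) e = 0.6825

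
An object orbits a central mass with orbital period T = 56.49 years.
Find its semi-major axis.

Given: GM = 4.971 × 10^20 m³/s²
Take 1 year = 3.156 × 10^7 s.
T = 56.49 years = 1.78282 × 10^9 s
GM = 4.971 × 10^20 m³/s²
Kepler's third law: a³ = GM T² / (4π²)
T² = 3.17846 × 10^18 s²
a³ = (4.971 × 10^20) × (3.17846 × 10^18) / (4π²) = 4.00222 × 10^37 m³
a = (a³)^(1/3) = 3.42059 × 10^12 m ≈ 3.421 Tm

Final answer: 3.421 Tm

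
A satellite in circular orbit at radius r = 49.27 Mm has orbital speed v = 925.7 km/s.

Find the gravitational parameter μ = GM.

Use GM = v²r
r = 49.27 Mm = 4.927 × 10^7 m
v = 925.7 km/s = 925700 m/s
v² = 8.5692 × 10^11 m²/s²
GM = v²r = 8.5692 × 10^11 × 4.927 × 10^7 = 4.22205 × 10^19 m³/s²
GM ≈ 4.222 × 10^19 m³/s²

Final answer: GM = 4.222 × 10^19 m³/s²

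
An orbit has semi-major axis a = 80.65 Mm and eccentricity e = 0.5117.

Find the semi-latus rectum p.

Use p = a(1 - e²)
a = 80.65 Mm = 8.065 × 10^7 m
e = 0.5117,  e² = 0.261837,  1 − e² = 0.738163
p = a(1 − e²) = 8.065 × 10^7 m × 0.738163 = 5.95329 × 10^7 m ≈ 59.53 Mm

Final answer: p = 59.53 Mm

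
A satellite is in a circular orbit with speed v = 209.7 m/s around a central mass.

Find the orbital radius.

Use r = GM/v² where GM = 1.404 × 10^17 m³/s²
v = 209.7 m/s
GM = 1.404 × 10^17 m³/s²
v² = 43974.1 m²/s²
r = GM/v² = (1.404 × 10^17) / 43974.1 = 3.19279 × 10^12 m ≈ 3.193 × 10^12 m

Final answer: 3.193 × 10^12 m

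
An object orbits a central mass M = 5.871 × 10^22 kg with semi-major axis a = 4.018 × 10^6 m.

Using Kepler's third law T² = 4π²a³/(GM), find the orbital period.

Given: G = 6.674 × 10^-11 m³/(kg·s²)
M = 5.871 × 10^22 kg
GM = G × M = 6.674 × 10^-11 × 5.871 × 10^22 = 3.91831 × 10^12 m³/s²
a = 4.018 × 10^6 m
a³ = 6.48679 × 10^19 m³
T = 2π √(a³/GM) = 2π √((6.48679 × 10^19) / (3.91831 × 10^12)) = 2π × 4068.79 s
T = 25565 s ≈ 7.101 hours

Final answer: 7.101 hours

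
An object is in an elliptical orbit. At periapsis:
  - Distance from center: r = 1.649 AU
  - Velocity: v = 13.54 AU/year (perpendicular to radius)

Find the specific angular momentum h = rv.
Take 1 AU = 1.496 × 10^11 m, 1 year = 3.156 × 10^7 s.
r = 1.649 AU = 2.4669 × 10^11 m
v = 13.54 AU/year = 64182 m/s
h = rv = 2.4669 × 10^11 × 64182 = 1.58331 × 10^16 m²/s ≈ 1.583 × 10^16 m²/s

Final answer: h = 1.583 × 10^16 m²/s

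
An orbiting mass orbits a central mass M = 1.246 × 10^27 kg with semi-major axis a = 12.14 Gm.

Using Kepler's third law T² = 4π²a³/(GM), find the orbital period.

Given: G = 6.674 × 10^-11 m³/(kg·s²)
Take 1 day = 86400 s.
M = 1.246 × 10^27 kg
GM = G × M = 6.674 × 10^-11 × 1.246 × 10^27 = 8.3158 × 10^16 m³/s²
a = 12.14 Gm = 1.214 × 10^10 m
a³ = 1.78919 × 10^30 m³
T = 2π √(a³/GM) = 2π √((1.78919 × 10^30) / (8.3158 × 10^16)) = 2π × 4.63848 × 10^6 s
T = 2.91444 × 10^7 s ≈ 337.3 days

Final answer: 337.3 days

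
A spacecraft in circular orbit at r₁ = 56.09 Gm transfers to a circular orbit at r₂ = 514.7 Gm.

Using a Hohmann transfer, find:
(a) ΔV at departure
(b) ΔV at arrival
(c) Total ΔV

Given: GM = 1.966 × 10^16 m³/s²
r₁ = 56.09 Gm = 5.609 × 10^10 m
r₂ = 514.7 Gm = 5.147 × 10^11 m
GM = 1.966 × 10^16 m³/s²
Transfer ellipse: a_t = (r₁ + r₂)/2 = 2.85395 × 10^11 m
Circular speed at r₁: v₁ = √(GM/r₁) = 592.037 m/s
Transfer speed at r₁ (periapsis): v₁ₜ = √(GM(2/r₁ − 1/a_t)) = 795.066 m/s
(a) ΔV₁ = v₁ₜ − v₁ = 203.028 m/s ≈ 203 m/s
Circular speed at r₂: v₂ = √(GM/r₂) = 195.441 m/s
Transfer speed at r₂ (apoapsis): v₂ₜ = √(GM(2/r₂ − 1/a_t)) = 86.6431 m/s
(b) ΔV₂ = v₂ − v₂ₜ = 108.797 m/s ≈ 108.8 m/s
(c) ΔV_total = ΔV₁ + ΔV₂ = 311.826 m/s ≈ 311.8 m/s

Final answer:
(a) ΔV₁ = 203 m/s
(b) ΔV₂ = 108.8 m/s
(c) ΔV_total = 311.8 m/s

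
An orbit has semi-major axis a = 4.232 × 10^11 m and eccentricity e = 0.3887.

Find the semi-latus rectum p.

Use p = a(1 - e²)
a = 4.232 × 10^11 m
e = 0.3887,  e² = 0.151088,  1 − e² = 0.848912
p = a(1 − e²) = 4.232 × 10^11 m × 0.848912 = 3.5926 × 10^11 m ≈ 3.593 × 10^11 m

Final answer: p = 3.593 × 10^11 m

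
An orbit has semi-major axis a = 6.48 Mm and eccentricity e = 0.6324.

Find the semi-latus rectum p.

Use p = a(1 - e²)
a = 6.48 Mm = 6.48 × 10^6 m
e = 0.6324,  e² = 0.39993,  1 − e² = 0.60007
p = a(1 − e²) = 6.48 × 10^6 m × 0.60007 = 3.88846 × 10^6 m ≈ 3.888 Mm

Final answer: p = 3.888 Mm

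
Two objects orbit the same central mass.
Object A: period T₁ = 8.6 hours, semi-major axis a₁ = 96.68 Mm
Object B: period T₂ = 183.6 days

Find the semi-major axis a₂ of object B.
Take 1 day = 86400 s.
T₁ = 8.6 hours = 30960 s
T₂ = 183.6 days = 1.5863 × 10^7 s
a₁ = 96.68 Mm = 9.668 × 10^7 m
Kepler's third law: (T₂/T₁)² = (a₂/a₁)³  ⇒  a₂ = a₁ (T₂/T₁)^(2/3)
T₂/T₁ = 512.372
(T₂/T₁)^(2/3) = 64.031
a₂ = 9.668 × 10^7 m × 64.031 = 6.19052 × 10^9 m ≈ 6.191 Gm

Final answer: a₂ = 6.191 Gm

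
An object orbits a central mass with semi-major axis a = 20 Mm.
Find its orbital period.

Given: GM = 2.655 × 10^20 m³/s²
a = 20 Mm = 2 × 10^7 m
GM = 2.655 × 10^20 m³/s²
a³ = 8 × 10^21 m³
T = 2π √(a³/GM) = 2π √((8 × 10^21) / (2.655 × 10^20)) = 2π × 5.48925 s
T = 34.49 s ≈ 34.49 seconds

Final answer: 34.49 seconds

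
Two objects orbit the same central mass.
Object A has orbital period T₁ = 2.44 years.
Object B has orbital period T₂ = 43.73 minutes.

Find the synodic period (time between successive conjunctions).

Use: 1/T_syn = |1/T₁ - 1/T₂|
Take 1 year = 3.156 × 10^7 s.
T₁ = 2.44 years = 7.70064 × 10^7 s
T₂ = 43.73 minutes = 2623.8 s
1/T₁ = 1.29859 × 10^-8 s⁻¹
1/T₂ = 0.000381127 s⁻¹
|1/T₁ − 1/T₂| = 0.000381114 s⁻¹
T_syn = 1 / |1/T₁ − 1/T₂| = 2623.89 s ≈ 43.73 minutes

Final answer: T_syn = 43.73 minutes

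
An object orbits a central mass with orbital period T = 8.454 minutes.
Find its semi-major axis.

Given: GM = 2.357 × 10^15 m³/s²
T = 8.454 minutes = 507.24 s
GM = 2.357 × 10^15 m³/s²
Kepler's third law: a³ = GM T² / (4π²)
T² = 257292 s²
a³ = (2.357 × 10^15) × 257292 / (4π²) = 1.53613 × 10^19 m³
a = (a³)^(1/3) = 2.48585 × 10^6 m ≈ 2.486 × 10^6 m

Final answer: 2.486 × 10^6 m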